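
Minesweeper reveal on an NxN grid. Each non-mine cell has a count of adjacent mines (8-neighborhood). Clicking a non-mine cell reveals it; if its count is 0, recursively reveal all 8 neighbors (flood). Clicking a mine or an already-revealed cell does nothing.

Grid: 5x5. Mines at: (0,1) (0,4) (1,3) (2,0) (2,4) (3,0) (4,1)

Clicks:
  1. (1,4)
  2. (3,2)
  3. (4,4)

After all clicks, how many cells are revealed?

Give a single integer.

Answer: 7

Derivation:
Click 1 (1,4) count=3: revealed 1 new [(1,4)] -> total=1
Click 2 (3,2) count=1: revealed 1 new [(3,2)] -> total=2
Click 3 (4,4) count=0: revealed 5 new [(3,3) (3,4) (4,2) (4,3) (4,4)] -> total=7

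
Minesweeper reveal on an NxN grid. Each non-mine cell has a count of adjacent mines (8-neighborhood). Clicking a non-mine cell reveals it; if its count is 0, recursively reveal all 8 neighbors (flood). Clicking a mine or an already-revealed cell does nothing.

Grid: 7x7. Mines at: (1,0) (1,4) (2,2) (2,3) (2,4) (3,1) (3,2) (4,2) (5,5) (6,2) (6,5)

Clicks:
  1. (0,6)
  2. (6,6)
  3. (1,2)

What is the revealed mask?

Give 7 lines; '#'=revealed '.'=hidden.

Click 1 (0,6) count=0: revealed 10 new [(0,5) (0,6) (1,5) (1,6) (2,5) (2,6) (3,5) (3,6) (4,5) (4,6)] -> total=10
Click 2 (6,6) count=2: revealed 1 new [(6,6)] -> total=11
Click 3 (1,2) count=2: revealed 1 new [(1,2)] -> total=12

Answer: .....##
..#..##
.....##
.....##
.....##
.......
......#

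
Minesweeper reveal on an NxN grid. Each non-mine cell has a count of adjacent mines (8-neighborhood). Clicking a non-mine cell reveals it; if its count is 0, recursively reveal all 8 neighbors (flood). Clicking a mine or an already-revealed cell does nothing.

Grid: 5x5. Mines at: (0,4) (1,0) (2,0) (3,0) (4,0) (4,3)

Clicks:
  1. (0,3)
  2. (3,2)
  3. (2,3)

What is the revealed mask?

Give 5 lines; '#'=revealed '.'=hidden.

Click 1 (0,3) count=1: revealed 1 new [(0,3)] -> total=1
Click 2 (3,2) count=1: revealed 1 new [(3,2)] -> total=2
Click 3 (2,3) count=0: revealed 13 new [(0,1) (0,2) (1,1) (1,2) (1,3) (1,4) (2,1) (2,2) (2,3) (2,4) (3,1) (3,3) (3,4)] -> total=15

Answer: .###.
.####
.####
.####
.....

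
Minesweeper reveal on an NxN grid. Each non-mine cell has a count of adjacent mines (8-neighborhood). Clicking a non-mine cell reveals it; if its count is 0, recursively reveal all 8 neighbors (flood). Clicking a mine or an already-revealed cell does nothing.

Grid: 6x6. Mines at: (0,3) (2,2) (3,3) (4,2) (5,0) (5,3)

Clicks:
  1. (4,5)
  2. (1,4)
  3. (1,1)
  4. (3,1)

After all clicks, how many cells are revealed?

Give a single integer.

Answer: 14

Derivation:
Click 1 (4,5) count=0: revealed 12 new [(0,4) (0,5) (1,4) (1,5) (2,4) (2,5) (3,4) (3,5) (4,4) (4,5) (5,4) (5,5)] -> total=12
Click 2 (1,4) count=1: revealed 0 new [(none)] -> total=12
Click 3 (1,1) count=1: revealed 1 new [(1,1)] -> total=13
Click 4 (3,1) count=2: revealed 1 new [(3,1)] -> total=14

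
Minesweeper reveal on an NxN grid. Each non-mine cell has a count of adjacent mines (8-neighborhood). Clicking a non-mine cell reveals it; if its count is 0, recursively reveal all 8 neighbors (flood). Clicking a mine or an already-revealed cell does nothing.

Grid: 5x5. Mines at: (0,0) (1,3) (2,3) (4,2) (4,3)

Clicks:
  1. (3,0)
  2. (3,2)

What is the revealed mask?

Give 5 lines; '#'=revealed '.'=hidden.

Click 1 (3,0) count=0: revealed 11 new [(1,0) (1,1) (1,2) (2,0) (2,1) (2,2) (3,0) (3,1) (3,2) (4,0) (4,1)] -> total=11
Click 2 (3,2) count=3: revealed 0 new [(none)] -> total=11

Answer: .....
###..
###..
###..
##...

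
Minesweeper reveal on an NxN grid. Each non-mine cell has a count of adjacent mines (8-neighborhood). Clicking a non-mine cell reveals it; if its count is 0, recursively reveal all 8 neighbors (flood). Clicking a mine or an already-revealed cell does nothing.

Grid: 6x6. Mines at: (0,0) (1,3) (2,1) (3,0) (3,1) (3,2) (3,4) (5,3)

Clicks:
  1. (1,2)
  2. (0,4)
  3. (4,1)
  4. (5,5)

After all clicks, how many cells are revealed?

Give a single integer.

Click 1 (1,2) count=2: revealed 1 new [(1,2)] -> total=1
Click 2 (0,4) count=1: revealed 1 new [(0,4)] -> total=2
Click 3 (4,1) count=3: revealed 1 new [(4,1)] -> total=3
Click 4 (5,5) count=0: revealed 4 new [(4,4) (4,5) (5,4) (5,5)] -> total=7

Answer: 7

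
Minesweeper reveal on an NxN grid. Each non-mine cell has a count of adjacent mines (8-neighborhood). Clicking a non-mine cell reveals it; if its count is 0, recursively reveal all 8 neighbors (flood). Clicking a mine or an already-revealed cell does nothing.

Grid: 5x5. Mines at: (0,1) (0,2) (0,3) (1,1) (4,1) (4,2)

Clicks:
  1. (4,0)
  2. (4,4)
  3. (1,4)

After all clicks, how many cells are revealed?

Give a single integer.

Answer: 12

Derivation:
Click 1 (4,0) count=1: revealed 1 new [(4,0)] -> total=1
Click 2 (4,4) count=0: revealed 11 new [(1,2) (1,3) (1,4) (2,2) (2,3) (2,4) (3,2) (3,3) (3,4) (4,3) (4,4)] -> total=12
Click 3 (1,4) count=1: revealed 0 new [(none)] -> total=12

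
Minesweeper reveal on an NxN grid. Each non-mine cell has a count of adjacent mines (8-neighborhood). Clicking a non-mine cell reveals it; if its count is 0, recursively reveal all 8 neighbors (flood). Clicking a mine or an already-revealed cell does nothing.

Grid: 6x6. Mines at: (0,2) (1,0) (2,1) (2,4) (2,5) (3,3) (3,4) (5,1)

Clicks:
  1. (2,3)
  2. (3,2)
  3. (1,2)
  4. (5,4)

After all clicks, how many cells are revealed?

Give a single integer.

Click 1 (2,3) count=3: revealed 1 new [(2,3)] -> total=1
Click 2 (3,2) count=2: revealed 1 new [(3,2)] -> total=2
Click 3 (1,2) count=2: revealed 1 new [(1,2)] -> total=3
Click 4 (5,4) count=0: revealed 8 new [(4,2) (4,3) (4,4) (4,5) (5,2) (5,3) (5,4) (5,5)] -> total=11

Answer: 11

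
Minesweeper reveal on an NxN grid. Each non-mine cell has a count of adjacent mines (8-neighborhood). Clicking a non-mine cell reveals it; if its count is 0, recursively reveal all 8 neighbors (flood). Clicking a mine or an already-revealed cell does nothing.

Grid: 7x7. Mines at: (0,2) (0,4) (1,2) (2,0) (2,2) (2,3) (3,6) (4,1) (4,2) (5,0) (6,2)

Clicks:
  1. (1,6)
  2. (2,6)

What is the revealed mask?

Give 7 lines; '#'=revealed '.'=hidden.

Answer: .....##
.....##
.....##
.......
.......
.......
.......

Derivation:
Click 1 (1,6) count=0: revealed 6 new [(0,5) (0,6) (1,5) (1,6) (2,5) (2,6)] -> total=6
Click 2 (2,6) count=1: revealed 0 new [(none)] -> total=6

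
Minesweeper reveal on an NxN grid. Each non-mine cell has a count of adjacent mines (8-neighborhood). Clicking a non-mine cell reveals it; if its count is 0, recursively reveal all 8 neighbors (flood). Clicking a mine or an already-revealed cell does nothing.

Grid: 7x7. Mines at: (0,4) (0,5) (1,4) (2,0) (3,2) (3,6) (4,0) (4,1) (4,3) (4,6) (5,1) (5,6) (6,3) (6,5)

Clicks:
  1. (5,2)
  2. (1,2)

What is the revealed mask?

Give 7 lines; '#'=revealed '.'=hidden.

Click 1 (5,2) count=4: revealed 1 new [(5,2)] -> total=1
Click 2 (1,2) count=0: revealed 11 new [(0,0) (0,1) (0,2) (0,3) (1,0) (1,1) (1,2) (1,3) (2,1) (2,2) (2,3)] -> total=12

Answer: ####...
####...
.###...
.......
.......
..#....
.......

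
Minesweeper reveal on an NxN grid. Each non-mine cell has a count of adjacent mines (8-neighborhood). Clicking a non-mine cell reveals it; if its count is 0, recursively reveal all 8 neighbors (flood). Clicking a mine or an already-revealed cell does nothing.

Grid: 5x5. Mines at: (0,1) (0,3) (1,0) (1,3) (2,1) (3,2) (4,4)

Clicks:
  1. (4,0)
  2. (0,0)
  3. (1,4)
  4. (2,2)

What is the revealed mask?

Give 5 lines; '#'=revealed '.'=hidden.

Answer: #....
....#
..#..
##...
##...

Derivation:
Click 1 (4,0) count=0: revealed 4 new [(3,0) (3,1) (4,0) (4,1)] -> total=4
Click 2 (0,0) count=2: revealed 1 new [(0,0)] -> total=5
Click 3 (1,4) count=2: revealed 1 new [(1,4)] -> total=6
Click 4 (2,2) count=3: revealed 1 new [(2,2)] -> total=7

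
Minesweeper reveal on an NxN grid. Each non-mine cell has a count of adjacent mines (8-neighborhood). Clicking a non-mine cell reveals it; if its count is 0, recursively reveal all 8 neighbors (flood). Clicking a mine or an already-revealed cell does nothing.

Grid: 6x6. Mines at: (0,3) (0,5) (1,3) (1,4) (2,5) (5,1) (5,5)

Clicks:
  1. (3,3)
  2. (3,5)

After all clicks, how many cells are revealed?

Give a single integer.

Answer: 25

Derivation:
Click 1 (3,3) count=0: revealed 24 new [(0,0) (0,1) (0,2) (1,0) (1,1) (1,2) (2,0) (2,1) (2,2) (2,3) (2,4) (3,0) (3,1) (3,2) (3,3) (3,4) (4,0) (4,1) (4,2) (4,3) (4,4) (5,2) (5,3) (5,4)] -> total=24
Click 2 (3,5) count=1: revealed 1 new [(3,5)] -> total=25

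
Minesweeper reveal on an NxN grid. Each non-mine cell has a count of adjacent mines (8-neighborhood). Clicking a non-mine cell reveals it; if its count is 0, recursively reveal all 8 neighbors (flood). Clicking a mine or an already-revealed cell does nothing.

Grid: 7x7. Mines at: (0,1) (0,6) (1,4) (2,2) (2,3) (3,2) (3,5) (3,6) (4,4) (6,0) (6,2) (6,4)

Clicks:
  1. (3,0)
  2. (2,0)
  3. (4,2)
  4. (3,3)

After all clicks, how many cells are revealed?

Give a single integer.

Click 1 (3,0) count=0: revealed 10 new [(1,0) (1,1) (2,0) (2,1) (3,0) (3,1) (4,0) (4,1) (5,0) (5,1)] -> total=10
Click 2 (2,0) count=0: revealed 0 new [(none)] -> total=10
Click 3 (4,2) count=1: revealed 1 new [(4,2)] -> total=11
Click 4 (3,3) count=4: revealed 1 new [(3,3)] -> total=12

Answer: 12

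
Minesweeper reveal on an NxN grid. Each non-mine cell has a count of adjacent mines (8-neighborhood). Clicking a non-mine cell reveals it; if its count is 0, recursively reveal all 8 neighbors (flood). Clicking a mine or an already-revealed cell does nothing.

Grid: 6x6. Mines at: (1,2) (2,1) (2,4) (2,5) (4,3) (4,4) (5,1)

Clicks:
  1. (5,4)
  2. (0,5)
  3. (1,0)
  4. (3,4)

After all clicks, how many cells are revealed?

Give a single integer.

Answer: 9

Derivation:
Click 1 (5,4) count=2: revealed 1 new [(5,4)] -> total=1
Click 2 (0,5) count=0: revealed 6 new [(0,3) (0,4) (0,5) (1,3) (1,4) (1,5)] -> total=7
Click 3 (1,0) count=1: revealed 1 new [(1,0)] -> total=8
Click 4 (3,4) count=4: revealed 1 new [(3,4)] -> total=9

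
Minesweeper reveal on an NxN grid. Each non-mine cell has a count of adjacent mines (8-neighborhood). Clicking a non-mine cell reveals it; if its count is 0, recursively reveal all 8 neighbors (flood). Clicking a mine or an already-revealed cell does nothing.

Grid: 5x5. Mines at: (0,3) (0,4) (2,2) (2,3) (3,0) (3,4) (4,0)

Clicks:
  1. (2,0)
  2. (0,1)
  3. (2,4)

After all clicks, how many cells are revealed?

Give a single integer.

Click 1 (2,0) count=1: revealed 1 new [(2,0)] -> total=1
Click 2 (0,1) count=0: revealed 7 new [(0,0) (0,1) (0,2) (1,0) (1,1) (1,2) (2,1)] -> total=8
Click 3 (2,4) count=2: revealed 1 new [(2,4)] -> total=9

Answer: 9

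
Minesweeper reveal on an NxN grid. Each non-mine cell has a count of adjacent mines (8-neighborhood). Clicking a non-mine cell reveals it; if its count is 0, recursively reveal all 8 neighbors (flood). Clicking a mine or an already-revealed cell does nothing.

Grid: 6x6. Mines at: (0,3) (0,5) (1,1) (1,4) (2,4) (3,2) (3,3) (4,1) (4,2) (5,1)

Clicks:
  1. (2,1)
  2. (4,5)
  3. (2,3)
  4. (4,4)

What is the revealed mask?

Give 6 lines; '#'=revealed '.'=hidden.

Answer: ......
......
.#.#..
....##
...###
...###

Derivation:
Click 1 (2,1) count=2: revealed 1 new [(2,1)] -> total=1
Click 2 (4,5) count=0: revealed 8 new [(3,4) (3,5) (4,3) (4,4) (4,5) (5,3) (5,4) (5,5)] -> total=9
Click 3 (2,3) count=4: revealed 1 new [(2,3)] -> total=10
Click 4 (4,4) count=1: revealed 0 new [(none)] -> total=10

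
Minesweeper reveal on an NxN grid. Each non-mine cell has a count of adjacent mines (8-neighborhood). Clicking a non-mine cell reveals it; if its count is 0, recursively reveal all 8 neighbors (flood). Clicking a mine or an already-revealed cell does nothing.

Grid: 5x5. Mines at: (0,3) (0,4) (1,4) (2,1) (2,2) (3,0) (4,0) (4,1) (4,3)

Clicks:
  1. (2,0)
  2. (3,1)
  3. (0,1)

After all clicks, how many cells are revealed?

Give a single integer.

Click 1 (2,0) count=2: revealed 1 new [(2,0)] -> total=1
Click 2 (3,1) count=5: revealed 1 new [(3,1)] -> total=2
Click 3 (0,1) count=0: revealed 6 new [(0,0) (0,1) (0,2) (1,0) (1,1) (1,2)] -> total=8

Answer: 8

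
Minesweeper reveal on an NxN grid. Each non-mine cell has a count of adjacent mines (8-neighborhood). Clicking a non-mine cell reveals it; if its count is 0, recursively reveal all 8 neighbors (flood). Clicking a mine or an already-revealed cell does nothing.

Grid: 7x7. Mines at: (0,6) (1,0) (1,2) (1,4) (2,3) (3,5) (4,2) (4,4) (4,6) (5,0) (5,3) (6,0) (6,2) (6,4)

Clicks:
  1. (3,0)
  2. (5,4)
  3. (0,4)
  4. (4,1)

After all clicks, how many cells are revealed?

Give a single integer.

Click 1 (3,0) count=0: revealed 6 new [(2,0) (2,1) (3,0) (3,1) (4,0) (4,1)] -> total=6
Click 2 (5,4) count=3: revealed 1 new [(5,4)] -> total=7
Click 3 (0,4) count=1: revealed 1 new [(0,4)] -> total=8
Click 4 (4,1) count=2: revealed 0 new [(none)] -> total=8

Answer: 8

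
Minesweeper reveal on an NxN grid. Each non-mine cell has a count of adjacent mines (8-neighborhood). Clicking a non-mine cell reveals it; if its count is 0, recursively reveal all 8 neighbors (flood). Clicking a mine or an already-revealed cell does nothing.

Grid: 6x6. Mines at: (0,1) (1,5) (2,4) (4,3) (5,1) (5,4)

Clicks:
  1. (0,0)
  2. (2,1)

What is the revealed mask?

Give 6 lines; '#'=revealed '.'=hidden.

Click 1 (0,0) count=1: revealed 1 new [(0,0)] -> total=1
Click 2 (2,1) count=0: revealed 15 new [(1,0) (1,1) (1,2) (1,3) (2,0) (2,1) (2,2) (2,3) (3,0) (3,1) (3,2) (3,3) (4,0) (4,1) (4,2)] -> total=16

Answer: #.....
####..
####..
####..
###...
......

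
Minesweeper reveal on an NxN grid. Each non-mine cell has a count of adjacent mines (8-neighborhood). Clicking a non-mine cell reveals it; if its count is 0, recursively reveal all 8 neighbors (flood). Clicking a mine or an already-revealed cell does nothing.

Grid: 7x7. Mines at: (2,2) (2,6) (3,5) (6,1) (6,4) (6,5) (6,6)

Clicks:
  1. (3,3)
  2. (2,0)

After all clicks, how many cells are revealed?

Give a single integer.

Answer: 34

Derivation:
Click 1 (3,3) count=1: revealed 1 new [(3,3)] -> total=1
Click 2 (2,0) count=0: revealed 33 new [(0,0) (0,1) (0,2) (0,3) (0,4) (0,5) (0,6) (1,0) (1,1) (1,2) (1,3) (1,4) (1,5) (1,6) (2,0) (2,1) (2,3) (2,4) (2,5) (3,0) (3,1) (3,2) (3,4) (4,0) (4,1) (4,2) (4,3) (4,4) (5,0) (5,1) (5,2) (5,3) (5,4)] -> total=34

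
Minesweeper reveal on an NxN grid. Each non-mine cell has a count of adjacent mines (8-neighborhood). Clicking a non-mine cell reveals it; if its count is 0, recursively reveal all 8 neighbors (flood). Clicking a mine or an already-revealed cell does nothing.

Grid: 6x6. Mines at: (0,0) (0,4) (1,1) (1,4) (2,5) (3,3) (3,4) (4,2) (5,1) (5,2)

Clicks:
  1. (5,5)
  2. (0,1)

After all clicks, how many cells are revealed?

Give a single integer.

Answer: 7

Derivation:
Click 1 (5,5) count=0: revealed 6 new [(4,3) (4,4) (4,5) (5,3) (5,4) (5,5)] -> total=6
Click 2 (0,1) count=2: revealed 1 new [(0,1)] -> total=7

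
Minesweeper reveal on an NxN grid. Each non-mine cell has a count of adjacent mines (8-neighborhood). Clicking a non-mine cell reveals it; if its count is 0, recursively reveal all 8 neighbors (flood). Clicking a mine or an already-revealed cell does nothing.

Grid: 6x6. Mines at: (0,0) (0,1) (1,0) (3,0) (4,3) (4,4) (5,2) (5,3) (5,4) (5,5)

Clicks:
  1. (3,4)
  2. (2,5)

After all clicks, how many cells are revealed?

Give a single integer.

Answer: 19

Derivation:
Click 1 (3,4) count=2: revealed 1 new [(3,4)] -> total=1
Click 2 (2,5) count=0: revealed 18 new [(0,2) (0,3) (0,4) (0,5) (1,1) (1,2) (1,3) (1,4) (1,5) (2,1) (2,2) (2,3) (2,4) (2,5) (3,1) (3,2) (3,3) (3,5)] -> total=19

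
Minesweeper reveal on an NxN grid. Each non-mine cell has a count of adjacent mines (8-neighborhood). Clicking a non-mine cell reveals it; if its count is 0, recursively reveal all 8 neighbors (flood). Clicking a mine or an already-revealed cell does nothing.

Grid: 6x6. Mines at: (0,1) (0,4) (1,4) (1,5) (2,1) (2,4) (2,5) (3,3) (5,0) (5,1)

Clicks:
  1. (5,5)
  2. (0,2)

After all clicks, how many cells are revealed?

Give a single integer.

Answer: 11

Derivation:
Click 1 (5,5) count=0: revealed 10 new [(3,4) (3,5) (4,2) (4,3) (4,4) (4,5) (5,2) (5,3) (5,4) (5,5)] -> total=10
Click 2 (0,2) count=1: revealed 1 new [(0,2)] -> total=11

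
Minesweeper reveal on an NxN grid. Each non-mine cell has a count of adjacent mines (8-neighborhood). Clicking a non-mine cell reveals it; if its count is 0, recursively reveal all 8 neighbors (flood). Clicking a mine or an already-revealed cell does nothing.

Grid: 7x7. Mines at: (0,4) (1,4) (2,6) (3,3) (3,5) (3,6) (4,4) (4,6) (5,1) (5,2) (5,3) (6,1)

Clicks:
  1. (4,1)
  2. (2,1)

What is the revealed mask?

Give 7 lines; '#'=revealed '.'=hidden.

Answer: ####...
####...
####...
###....
###....
.......
.......

Derivation:
Click 1 (4,1) count=2: revealed 1 new [(4,1)] -> total=1
Click 2 (2,1) count=0: revealed 17 new [(0,0) (0,1) (0,2) (0,3) (1,0) (1,1) (1,2) (1,3) (2,0) (2,1) (2,2) (2,3) (3,0) (3,1) (3,2) (4,0) (4,2)] -> total=18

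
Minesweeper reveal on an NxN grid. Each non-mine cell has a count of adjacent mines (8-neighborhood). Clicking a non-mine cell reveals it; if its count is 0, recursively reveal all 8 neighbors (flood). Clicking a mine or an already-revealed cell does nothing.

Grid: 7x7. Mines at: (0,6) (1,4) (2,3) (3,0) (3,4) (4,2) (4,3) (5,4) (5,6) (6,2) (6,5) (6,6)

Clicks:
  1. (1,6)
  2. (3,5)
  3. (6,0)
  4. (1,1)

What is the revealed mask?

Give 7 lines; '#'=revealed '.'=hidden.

Click 1 (1,6) count=1: revealed 1 new [(1,6)] -> total=1
Click 2 (3,5) count=1: revealed 1 new [(3,5)] -> total=2
Click 3 (6,0) count=0: revealed 6 new [(4,0) (4,1) (5,0) (5,1) (6,0) (6,1)] -> total=8
Click 4 (1,1) count=0: revealed 11 new [(0,0) (0,1) (0,2) (0,3) (1,0) (1,1) (1,2) (1,3) (2,0) (2,1) (2,2)] -> total=19

Answer: ####...
####..#
###....
.....#.
##.....
##.....
##.....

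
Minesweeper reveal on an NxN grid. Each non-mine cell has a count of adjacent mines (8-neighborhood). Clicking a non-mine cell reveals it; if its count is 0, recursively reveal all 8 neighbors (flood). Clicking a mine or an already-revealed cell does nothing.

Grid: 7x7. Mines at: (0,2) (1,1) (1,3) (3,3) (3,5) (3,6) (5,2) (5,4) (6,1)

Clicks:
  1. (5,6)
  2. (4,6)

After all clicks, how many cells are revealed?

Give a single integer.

Click 1 (5,6) count=0: revealed 6 new [(4,5) (4,6) (5,5) (5,6) (6,5) (6,6)] -> total=6
Click 2 (4,6) count=2: revealed 0 new [(none)] -> total=6

Answer: 6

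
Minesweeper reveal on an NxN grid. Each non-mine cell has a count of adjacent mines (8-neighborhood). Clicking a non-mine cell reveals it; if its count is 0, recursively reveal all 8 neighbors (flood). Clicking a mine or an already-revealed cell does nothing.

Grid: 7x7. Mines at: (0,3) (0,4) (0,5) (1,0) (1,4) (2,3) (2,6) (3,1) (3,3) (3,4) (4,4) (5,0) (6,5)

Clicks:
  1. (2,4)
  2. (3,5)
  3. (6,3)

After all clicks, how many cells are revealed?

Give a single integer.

Answer: 13

Derivation:
Click 1 (2,4) count=4: revealed 1 new [(2,4)] -> total=1
Click 2 (3,5) count=3: revealed 1 new [(3,5)] -> total=2
Click 3 (6,3) count=0: revealed 11 new [(4,1) (4,2) (4,3) (5,1) (5,2) (5,3) (5,4) (6,1) (6,2) (6,3) (6,4)] -> total=13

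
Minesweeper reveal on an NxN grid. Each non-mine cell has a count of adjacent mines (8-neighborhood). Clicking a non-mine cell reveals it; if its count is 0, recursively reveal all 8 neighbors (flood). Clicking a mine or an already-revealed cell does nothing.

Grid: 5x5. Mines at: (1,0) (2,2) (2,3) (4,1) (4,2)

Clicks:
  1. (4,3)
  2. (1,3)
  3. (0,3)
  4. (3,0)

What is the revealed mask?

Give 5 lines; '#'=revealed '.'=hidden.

Click 1 (4,3) count=1: revealed 1 new [(4,3)] -> total=1
Click 2 (1,3) count=2: revealed 1 new [(1,3)] -> total=2
Click 3 (0,3) count=0: revealed 7 new [(0,1) (0,2) (0,3) (0,4) (1,1) (1,2) (1,4)] -> total=9
Click 4 (3,0) count=1: revealed 1 new [(3,0)] -> total=10

Answer: .####
.####
.....
#....
...#.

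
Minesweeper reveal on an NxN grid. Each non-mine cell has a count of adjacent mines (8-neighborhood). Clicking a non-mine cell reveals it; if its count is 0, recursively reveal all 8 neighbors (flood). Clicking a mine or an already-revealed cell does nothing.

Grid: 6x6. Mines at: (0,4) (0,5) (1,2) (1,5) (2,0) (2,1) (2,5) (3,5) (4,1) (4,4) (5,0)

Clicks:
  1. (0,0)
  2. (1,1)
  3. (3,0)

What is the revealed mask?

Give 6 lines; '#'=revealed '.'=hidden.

Click 1 (0,0) count=0: revealed 4 new [(0,0) (0,1) (1,0) (1,1)] -> total=4
Click 2 (1,1) count=3: revealed 0 new [(none)] -> total=4
Click 3 (3,0) count=3: revealed 1 new [(3,0)] -> total=5

Answer: ##....
##....
......
#.....
......
......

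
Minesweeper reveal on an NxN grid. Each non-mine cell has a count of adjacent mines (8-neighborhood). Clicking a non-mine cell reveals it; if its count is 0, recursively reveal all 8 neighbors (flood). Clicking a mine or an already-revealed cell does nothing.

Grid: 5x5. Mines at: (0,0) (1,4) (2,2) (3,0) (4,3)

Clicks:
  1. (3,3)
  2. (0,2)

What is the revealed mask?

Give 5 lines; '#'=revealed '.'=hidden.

Click 1 (3,3) count=2: revealed 1 new [(3,3)] -> total=1
Click 2 (0,2) count=0: revealed 6 new [(0,1) (0,2) (0,3) (1,1) (1,2) (1,3)] -> total=7

Answer: .###.
.###.
.....
...#.
.....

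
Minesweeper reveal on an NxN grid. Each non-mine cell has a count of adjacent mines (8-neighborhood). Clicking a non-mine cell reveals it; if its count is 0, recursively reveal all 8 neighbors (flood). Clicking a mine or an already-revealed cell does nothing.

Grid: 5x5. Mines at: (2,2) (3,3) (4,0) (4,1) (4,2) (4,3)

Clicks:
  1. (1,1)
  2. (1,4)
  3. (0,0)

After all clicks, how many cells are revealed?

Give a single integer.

Click 1 (1,1) count=1: revealed 1 new [(1,1)] -> total=1
Click 2 (1,4) count=0: revealed 15 new [(0,0) (0,1) (0,2) (0,3) (0,4) (1,0) (1,2) (1,3) (1,4) (2,0) (2,1) (2,3) (2,4) (3,0) (3,1)] -> total=16
Click 3 (0,0) count=0: revealed 0 new [(none)] -> total=16

Answer: 16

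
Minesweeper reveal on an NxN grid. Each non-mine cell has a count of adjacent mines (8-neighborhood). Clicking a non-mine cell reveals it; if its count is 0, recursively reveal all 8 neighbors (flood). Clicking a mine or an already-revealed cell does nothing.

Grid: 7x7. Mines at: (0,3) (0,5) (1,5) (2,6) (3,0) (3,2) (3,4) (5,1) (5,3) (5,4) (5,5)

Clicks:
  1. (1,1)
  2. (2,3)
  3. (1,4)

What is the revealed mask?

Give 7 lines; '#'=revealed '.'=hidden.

Answer: ###....
###.#..
####...
.......
.......
.......
.......

Derivation:
Click 1 (1,1) count=0: revealed 9 new [(0,0) (0,1) (0,2) (1,0) (1,1) (1,2) (2,0) (2,1) (2,2)] -> total=9
Click 2 (2,3) count=2: revealed 1 new [(2,3)] -> total=10
Click 3 (1,4) count=3: revealed 1 new [(1,4)] -> total=11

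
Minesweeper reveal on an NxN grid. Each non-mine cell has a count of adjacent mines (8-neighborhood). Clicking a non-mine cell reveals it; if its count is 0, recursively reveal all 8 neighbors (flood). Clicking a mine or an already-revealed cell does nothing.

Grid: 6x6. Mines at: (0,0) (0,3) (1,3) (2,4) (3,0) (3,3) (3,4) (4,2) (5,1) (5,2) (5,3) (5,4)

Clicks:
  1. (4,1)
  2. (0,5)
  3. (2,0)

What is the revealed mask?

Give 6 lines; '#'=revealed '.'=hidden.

Answer: ....##
....##
#.....
......
.#....
......

Derivation:
Click 1 (4,1) count=4: revealed 1 new [(4,1)] -> total=1
Click 2 (0,5) count=0: revealed 4 new [(0,4) (0,5) (1,4) (1,5)] -> total=5
Click 3 (2,0) count=1: revealed 1 new [(2,0)] -> total=6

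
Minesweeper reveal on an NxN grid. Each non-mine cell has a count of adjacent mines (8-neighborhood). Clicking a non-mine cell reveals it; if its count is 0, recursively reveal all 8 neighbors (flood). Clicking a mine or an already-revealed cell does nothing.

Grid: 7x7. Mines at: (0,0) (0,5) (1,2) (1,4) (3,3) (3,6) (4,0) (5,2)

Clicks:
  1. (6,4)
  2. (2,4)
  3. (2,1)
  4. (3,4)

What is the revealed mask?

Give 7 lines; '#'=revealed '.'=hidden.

Click 1 (6,4) count=0: revealed 12 new [(4,3) (4,4) (4,5) (4,6) (5,3) (5,4) (5,5) (5,6) (6,3) (6,4) (6,5) (6,6)] -> total=12
Click 2 (2,4) count=2: revealed 1 new [(2,4)] -> total=13
Click 3 (2,1) count=1: revealed 1 new [(2,1)] -> total=14
Click 4 (3,4) count=1: revealed 1 new [(3,4)] -> total=15

Answer: .......
.......
.#..#..
....#..
...####
...####
...####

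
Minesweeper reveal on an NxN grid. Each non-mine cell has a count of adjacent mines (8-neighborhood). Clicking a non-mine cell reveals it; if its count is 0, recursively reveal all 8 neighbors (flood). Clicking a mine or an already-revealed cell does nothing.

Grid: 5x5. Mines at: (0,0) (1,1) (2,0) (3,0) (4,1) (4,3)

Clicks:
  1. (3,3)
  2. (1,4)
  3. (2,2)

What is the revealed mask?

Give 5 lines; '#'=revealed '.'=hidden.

Answer: ..###
..###
..###
..###
.....

Derivation:
Click 1 (3,3) count=1: revealed 1 new [(3,3)] -> total=1
Click 2 (1,4) count=0: revealed 11 new [(0,2) (0,3) (0,4) (1,2) (1,3) (1,4) (2,2) (2,3) (2,4) (3,2) (3,4)] -> total=12
Click 3 (2,2) count=1: revealed 0 new [(none)] -> total=12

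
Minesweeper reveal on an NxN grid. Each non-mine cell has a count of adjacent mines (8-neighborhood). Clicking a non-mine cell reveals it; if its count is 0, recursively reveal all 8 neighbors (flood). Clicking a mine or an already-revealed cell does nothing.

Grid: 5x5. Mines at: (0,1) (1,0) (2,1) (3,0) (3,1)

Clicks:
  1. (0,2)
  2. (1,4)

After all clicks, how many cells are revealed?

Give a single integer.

Answer: 15

Derivation:
Click 1 (0,2) count=1: revealed 1 new [(0,2)] -> total=1
Click 2 (1,4) count=0: revealed 14 new [(0,3) (0,4) (1,2) (1,3) (1,4) (2,2) (2,3) (2,4) (3,2) (3,3) (3,4) (4,2) (4,3) (4,4)] -> total=15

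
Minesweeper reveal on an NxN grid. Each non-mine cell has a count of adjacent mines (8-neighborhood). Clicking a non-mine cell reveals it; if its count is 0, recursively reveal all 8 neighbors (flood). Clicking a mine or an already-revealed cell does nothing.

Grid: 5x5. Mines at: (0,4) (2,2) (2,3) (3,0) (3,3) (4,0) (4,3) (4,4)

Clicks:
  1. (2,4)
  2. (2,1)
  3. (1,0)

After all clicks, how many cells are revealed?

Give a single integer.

Answer: 11

Derivation:
Click 1 (2,4) count=2: revealed 1 new [(2,4)] -> total=1
Click 2 (2,1) count=2: revealed 1 new [(2,1)] -> total=2
Click 3 (1,0) count=0: revealed 9 new [(0,0) (0,1) (0,2) (0,3) (1,0) (1,1) (1,2) (1,3) (2,0)] -> total=11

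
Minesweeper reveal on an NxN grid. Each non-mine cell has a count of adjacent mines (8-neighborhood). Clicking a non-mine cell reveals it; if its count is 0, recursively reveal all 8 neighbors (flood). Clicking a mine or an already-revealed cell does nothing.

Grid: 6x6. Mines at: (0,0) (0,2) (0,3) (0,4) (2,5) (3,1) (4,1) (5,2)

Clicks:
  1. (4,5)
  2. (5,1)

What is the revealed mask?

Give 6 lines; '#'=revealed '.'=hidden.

Answer: ......
..###.
..###.
..####
..####
.#.###

Derivation:
Click 1 (4,5) count=0: revealed 17 new [(1,2) (1,3) (1,4) (2,2) (2,3) (2,4) (3,2) (3,3) (3,4) (3,5) (4,2) (4,3) (4,4) (4,5) (5,3) (5,4) (5,5)] -> total=17
Click 2 (5,1) count=2: revealed 1 new [(5,1)] -> total=18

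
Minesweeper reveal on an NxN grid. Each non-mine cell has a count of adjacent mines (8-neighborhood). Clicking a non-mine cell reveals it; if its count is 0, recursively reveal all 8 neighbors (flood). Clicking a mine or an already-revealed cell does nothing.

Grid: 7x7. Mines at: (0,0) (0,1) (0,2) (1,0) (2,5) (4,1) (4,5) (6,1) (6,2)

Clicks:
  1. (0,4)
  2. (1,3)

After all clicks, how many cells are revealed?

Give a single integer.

Answer: 8

Derivation:
Click 1 (0,4) count=0: revealed 8 new [(0,3) (0,4) (0,5) (0,6) (1,3) (1,4) (1,5) (1,6)] -> total=8
Click 2 (1,3) count=1: revealed 0 new [(none)] -> total=8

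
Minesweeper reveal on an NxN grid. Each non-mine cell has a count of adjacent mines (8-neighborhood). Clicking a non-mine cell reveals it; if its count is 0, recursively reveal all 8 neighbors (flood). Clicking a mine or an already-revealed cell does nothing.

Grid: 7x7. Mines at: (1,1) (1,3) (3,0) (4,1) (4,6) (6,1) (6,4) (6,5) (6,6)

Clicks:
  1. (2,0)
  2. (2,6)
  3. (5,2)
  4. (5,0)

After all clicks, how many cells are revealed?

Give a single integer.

Answer: 26

Derivation:
Click 1 (2,0) count=2: revealed 1 new [(2,0)] -> total=1
Click 2 (2,6) count=0: revealed 24 new [(0,4) (0,5) (0,6) (1,4) (1,5) (1,6) (2,2) (2,3) (2,4) (2,5) (2,6) (3,2) (3,3) (3,4) (3,5) (3,6) (4,2) (4,3) (4,4) (4,5) (5,2) (5,3) (5,4) (5,5)] -> total=25
Click 3 (5,2) count=2: revealed 0 new [(none)] -> total=25
Click 4 (5,0) count=2: revealed 1 new [(5,0)] -> total=26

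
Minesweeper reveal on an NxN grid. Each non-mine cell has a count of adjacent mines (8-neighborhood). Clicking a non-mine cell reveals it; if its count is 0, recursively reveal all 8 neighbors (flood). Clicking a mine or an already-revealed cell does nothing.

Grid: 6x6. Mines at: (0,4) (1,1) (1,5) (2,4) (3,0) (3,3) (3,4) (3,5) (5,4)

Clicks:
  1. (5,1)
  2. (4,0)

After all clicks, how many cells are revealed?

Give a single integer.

Answer: 8

Derivation:
Click 1 (5,1) count=0: revealed 8 new [(4,0) (4,1) (4,2) (4,3) (5,0) (5,1) (5,2) (5,3)] -> total=8
Click 2 (4,0) count=1: revealed 0 new [(none)] -> total=8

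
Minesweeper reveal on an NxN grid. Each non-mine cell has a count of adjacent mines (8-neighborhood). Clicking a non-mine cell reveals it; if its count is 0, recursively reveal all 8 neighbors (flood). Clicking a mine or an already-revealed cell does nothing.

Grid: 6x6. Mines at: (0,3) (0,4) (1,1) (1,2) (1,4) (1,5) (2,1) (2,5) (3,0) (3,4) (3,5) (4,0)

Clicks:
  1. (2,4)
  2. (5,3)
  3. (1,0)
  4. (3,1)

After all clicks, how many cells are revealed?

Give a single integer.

Answer: 15

Derivation:
Click 1 (2,4) count=5: revealed 1 new [(2,4)] -> total=1
Click 2 (5,3) count=0: revealed 13 new [(3,1) (3,2) (3,3) (4,1) (4,2) (4,3) (4,4) (4,5) (5,1) (5,2) (5,3) (5,4) (5,5)] -> total=14
Click 3 (1,0) count=2: revealed 1 new [(1,0)] -> total=15
Click 4 (3,1) count=3: revealed 0 new [(none)] -> total=15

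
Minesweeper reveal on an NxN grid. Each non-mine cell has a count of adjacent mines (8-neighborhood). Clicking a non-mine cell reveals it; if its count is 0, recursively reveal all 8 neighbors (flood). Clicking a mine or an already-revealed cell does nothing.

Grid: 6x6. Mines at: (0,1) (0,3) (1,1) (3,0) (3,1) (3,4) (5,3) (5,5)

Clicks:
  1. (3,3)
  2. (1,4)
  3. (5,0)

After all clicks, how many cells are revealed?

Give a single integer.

Click 1 (3,3) count=1: revealed 1 new [(3,3)] -> total=1
Click 2 (1,4) count=1: revealed 1 new [(1,4)] -> total=2
Click 3 (5,0) count=0: revealed 6 new [(4,0) (4,1) (4,2) (5,0) (5,1) (5,2)] -> total=8

Answer: 8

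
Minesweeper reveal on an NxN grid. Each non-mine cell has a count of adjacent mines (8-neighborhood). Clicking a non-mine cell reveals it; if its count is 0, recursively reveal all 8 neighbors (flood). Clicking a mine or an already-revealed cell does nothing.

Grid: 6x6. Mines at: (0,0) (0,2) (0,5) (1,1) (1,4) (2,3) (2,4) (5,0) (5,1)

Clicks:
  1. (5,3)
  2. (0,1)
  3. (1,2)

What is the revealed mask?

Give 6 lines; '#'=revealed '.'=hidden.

Answer: .#....
..#...
......
..####
..####
..####

Derivation:
Click 1 (5,3) count=0: revealed 12 new [(3,2) (3,3) (3,4) (3,5) (4,2) (4,3) (4,4) (4,5) (5,2) (5,3) (5,4) (5,5)] -> total=12
Click 2 (0,1) count=3: revealed 1 new [(0,1)] -> total=13
Click 3 (1,2) count=3: revealed 1 new [(1,2)] -> total=14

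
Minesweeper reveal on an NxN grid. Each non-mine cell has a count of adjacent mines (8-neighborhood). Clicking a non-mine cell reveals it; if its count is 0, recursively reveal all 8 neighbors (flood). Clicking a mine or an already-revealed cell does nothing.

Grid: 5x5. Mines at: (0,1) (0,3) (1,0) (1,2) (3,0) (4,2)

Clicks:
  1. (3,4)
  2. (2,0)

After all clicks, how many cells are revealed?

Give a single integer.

Answer: 9

Derivation:
Click 1 (3,4) count=0: revealed 8 new [(1,3) (1,4) (2,3) (2,4) (3,3) (3,4) (4,3) (4,4)] -> total=8
Click 2 (2,0) count=2: revealed 1 new [(2,0)] -> total=9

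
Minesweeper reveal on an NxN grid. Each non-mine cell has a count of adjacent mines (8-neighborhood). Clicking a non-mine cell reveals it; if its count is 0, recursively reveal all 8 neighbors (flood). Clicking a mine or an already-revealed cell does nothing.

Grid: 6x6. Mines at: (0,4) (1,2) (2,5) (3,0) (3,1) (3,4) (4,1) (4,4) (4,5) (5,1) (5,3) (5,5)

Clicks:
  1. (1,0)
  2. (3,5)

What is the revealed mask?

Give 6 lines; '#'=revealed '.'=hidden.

Click 1 (1,0) count=0: revealed 6 new [(0,0) (0,1) (1,0) (1,1) (2,0) (2,1)] -> total=6
Click 2 (3,5) count=4: revealed 1 new [(3,5)] -> total=7

Answer: ##....
##....
##....
.....#
......
......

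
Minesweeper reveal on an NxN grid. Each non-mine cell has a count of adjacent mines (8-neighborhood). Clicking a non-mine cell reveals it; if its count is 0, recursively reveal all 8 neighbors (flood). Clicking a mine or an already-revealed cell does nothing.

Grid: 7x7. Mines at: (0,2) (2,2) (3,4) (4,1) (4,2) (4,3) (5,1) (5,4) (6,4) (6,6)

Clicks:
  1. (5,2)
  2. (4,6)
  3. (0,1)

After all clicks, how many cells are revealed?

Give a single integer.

Click 1 (5,2) count=4: revealed 1 new [(5,2)] -> total=1
Click 2 (4,6) count=0: revealed 18 new [(0,3) (0,4) (0,5) (0,6) (1,3) (1,4) (1,5) (1,6) (2,3) (2,4) (2,5) (2,6) (3,5) (3,6) (4,5) (4,6) (5,5) (5,6)] -> total=19
Click 3 (0,1) count=1: revealed 1 new [(0,1)] -> total=20

Answer: 20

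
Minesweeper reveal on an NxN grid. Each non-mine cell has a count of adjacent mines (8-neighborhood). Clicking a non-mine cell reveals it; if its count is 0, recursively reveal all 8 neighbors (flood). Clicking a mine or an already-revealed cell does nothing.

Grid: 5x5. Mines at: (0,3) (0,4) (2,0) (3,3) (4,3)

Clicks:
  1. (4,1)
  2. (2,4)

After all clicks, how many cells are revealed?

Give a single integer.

Answer: 7

Derivation:
Click 1 (4,1) count=0: revealed 6 new [(3,0) (3,1) (3,2) (4,0) (4,1) (4,2)] -> total=6
Click 2 (2,4) count=1: revealed 1 new [(2,4)] -> total=7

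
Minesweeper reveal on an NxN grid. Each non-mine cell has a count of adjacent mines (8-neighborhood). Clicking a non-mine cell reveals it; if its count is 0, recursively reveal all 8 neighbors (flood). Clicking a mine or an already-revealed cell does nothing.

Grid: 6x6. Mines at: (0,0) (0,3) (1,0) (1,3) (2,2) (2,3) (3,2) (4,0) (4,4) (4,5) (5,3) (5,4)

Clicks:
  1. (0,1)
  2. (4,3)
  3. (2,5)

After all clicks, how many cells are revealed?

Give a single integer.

Answer: 10

Derivation:
Click 1 (0,1) count=2: revealed 1 new [(0,1)] -> total=1
Click 2 (4,3) count=4: revealed 1 new [(4,3)] -> total=2
Click 3 (2,5) count=0: revealed 8 new [(0,4) (0,5) (1,4) (1,5) (2,4) (2,5) (3,4) (3,5)] -> total=10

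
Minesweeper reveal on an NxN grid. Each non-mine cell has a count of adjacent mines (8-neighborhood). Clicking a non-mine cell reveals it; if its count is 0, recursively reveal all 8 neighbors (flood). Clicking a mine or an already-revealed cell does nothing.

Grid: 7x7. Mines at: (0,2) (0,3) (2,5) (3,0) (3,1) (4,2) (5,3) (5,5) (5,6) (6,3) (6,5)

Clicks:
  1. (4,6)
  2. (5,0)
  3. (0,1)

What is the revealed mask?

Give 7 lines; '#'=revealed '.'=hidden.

Answer: .#.....
.......
.......
.......
##....#
###....
###....

Derivation:
Click 1 (4,6) count=2: revealed 1 new [(4,6)] -> total=1
Click 2 (5,0) count=0: revealed 8 new [(4,0) (4,1) (5,0) (5,1) (5,2) (6,0) (6,1) (6,2)] -> total=9
Click 3 (0,1) count=1: revealed 1 new [(0,1)] -> total=10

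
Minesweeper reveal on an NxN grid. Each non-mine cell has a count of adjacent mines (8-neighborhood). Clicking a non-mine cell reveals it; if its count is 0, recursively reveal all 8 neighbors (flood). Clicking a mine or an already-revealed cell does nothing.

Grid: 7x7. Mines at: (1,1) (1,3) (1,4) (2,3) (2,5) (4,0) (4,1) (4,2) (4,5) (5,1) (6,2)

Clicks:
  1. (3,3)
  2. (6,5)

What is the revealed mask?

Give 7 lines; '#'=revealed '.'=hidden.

Answer: .......
.......
.......
...#...
.......
...####
...####

Derivation:
Click 1 (3,3) count=2: revealed 1 new [(3,3)] -> total=1
Click 2 (6,5) count=0: revealed 8 new [(5,3) (5,4) (5,5) (5,6) (6,3) (6,4) (6,5) (6,6)] -> total=9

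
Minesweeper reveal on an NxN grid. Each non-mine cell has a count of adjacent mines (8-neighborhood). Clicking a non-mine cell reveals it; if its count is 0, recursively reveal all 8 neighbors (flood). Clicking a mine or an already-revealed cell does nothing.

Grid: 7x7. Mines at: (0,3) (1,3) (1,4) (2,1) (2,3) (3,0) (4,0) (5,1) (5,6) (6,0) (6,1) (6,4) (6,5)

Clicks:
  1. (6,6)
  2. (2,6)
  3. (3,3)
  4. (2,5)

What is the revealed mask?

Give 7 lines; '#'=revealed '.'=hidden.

Click 1 (6,6) count=2: revealed 1 new [(6,6)] -> total=1
Click 2 (2,6) count=0: revealed 21 new [(0,5) (0,6) (1,5) (1,6) (2,4) (2,5) (2,6) (3,2) (3,3) (3,4) (3,5) (3,6) (4,2) (4,3) (4,4) (4,5) (4,6) (5,2) (5,3) (5,4) (5,5)] -> total=22
Click 3 (3,3) count=1: revealed 0 new [(none)] -> total=22
Click 4 (2,5) count=1: revealed 0 new [(none)] -> total=22

Answer: .....##
.....##
....###
..#####
..#####
..####.
......#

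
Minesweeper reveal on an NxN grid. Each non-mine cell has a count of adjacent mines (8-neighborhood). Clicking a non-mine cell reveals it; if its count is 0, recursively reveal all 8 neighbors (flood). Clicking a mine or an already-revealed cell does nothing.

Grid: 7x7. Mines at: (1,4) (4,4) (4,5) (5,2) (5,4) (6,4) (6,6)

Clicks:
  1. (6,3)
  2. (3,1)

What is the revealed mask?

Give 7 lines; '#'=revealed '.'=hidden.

Click 1 (6,3) count=3: revealed 1 new [(6,3)] -> total=1
Click 2 (3,1) count=0: revealed 24 new [(0,0) (0,1) (0,2) (0,3) (1,0) (1,1) (1,2) (1,3) (2,0) (2,1) (2,2) (2,3) (3,0) (3,1) (3,2) (3,3) (4,0) (4,1) (4,2) (4,3) (5,0) (5,1) (6,0) (6,1)] -> total=25

Answer: ####...
####...
####...
####...
####...
##.....
##.#...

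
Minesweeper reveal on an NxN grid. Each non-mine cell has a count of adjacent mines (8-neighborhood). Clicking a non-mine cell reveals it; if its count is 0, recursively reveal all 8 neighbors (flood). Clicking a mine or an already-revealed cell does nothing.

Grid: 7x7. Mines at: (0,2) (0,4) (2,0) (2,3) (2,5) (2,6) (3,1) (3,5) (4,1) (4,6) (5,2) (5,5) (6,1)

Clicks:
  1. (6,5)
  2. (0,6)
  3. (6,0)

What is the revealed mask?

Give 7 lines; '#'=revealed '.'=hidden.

Answer: .....##
.....##
.......
.......
.......
.......
#....#.

Derivation:
Click 1 (6,5) count=1: revealed 1 new [(6,5)] -> total=1
Click 2 (0,6) count=0: revealed 4 new [(0,5) (0,6) (1,5) (1,6)] -> total=5
Click 3 (6,0) count=1: revealed 1 new [(6,0)] -> total=6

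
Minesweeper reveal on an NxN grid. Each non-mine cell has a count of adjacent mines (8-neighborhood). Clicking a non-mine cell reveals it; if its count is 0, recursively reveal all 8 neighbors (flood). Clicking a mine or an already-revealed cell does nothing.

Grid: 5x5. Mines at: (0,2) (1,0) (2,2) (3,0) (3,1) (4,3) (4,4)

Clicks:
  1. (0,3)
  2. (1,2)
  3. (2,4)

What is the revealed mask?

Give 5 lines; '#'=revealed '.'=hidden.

Answer: ...##
..###
...##
...##
.....

Derivation:
Click 1 (0,3) count=1: revealed 1 new [(0,3)] -> total=1
Click 2 (1,2) count=2: revealed 1 new [(1,2)] -> total=2
Click 3 (2,4) count=0: revealed 7 new [(0,4) (1,3) (1,4) (2,3) (2,4) (3,3) (3,4)] -> total=9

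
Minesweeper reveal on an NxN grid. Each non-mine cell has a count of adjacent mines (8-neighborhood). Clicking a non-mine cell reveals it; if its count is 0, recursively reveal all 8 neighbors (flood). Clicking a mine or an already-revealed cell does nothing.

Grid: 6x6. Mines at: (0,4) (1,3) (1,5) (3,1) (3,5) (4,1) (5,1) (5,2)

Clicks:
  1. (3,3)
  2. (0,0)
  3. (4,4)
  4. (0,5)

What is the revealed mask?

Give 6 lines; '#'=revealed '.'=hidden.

Answer: ###..#
###...
#####.
..###.
..###.
......

Derivation:
Click 1 (3,3) count=0: revealed 9 new [(2,2) (2,3) (2,4) (3,2) (3,3) (3,4) (4,2) (4,3) (4,4)] -> total=9
Click 2 (0,0) count=0: revealed 8 new [(0,0) (0,1) (0,2) (1,0) (1,1) (1,2) (2,0) (2,1)] -> total=17
Click 3 (4,4) count=1: revealed 0 new [(none)] -> total=17
Click 4 (0,5) count=2: revealed 1 new [(0,5)] -> total=18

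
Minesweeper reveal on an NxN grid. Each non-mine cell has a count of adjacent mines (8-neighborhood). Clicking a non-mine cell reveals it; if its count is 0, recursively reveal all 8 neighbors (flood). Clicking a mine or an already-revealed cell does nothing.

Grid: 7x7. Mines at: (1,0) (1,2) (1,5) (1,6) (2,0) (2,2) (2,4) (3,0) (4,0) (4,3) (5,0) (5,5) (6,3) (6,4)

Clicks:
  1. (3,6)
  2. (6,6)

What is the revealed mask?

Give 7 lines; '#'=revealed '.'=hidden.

Answer: .......
.......
.....##
.....##
.....##
.......
......#

Derivation:
Click 1 (3,6) count=0: revealed 6 new [(2,5) (2,6) (3,5) (3,6) (4,5) (4,6)] -> total=6
Click 2 (6,6) count=1: revealed 1 new [(6,6)] -> total=7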